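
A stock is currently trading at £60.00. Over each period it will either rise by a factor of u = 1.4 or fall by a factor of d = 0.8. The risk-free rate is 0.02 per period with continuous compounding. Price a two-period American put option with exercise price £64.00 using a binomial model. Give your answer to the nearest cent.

£9.93

Risk-neutral probability p = (e^0.02 − 0.8)/(1.4 − 0.8) = 0.2202/0.6000 = 0.3670
Terminal stock prices: S_uu = 117.6, S_ud = 67.2, S_dd = 38.4
Terminal payoffs (K − S): max(-53.6, 0) = 0, max(-3.2, 0) = 0, max(25.6, 0) = 25.6
Node u (S = 84): continuation = e^(−0.02)·[0.3670·0.0000 + 0.6330·0.0000] = 0.0000; exercise value = 0.0000 ≤ continuation, so V_u = 0.0000
Node d (S = 48): continuation = e^(−0.02)·[0.3670·0.0000 + 0.6330·25.6000] = 15.8839; exercise value = 16.0000 > continuation, so V_d = 16.0000 (exercise)
Node 0 (S = 60): continuation = e^(−0.02)·[0.3670·0.0000 + 0.6330·16.0000] = 9.9274; exercise value = 4.0000 ≤ continuation, so V_0 = 9.9274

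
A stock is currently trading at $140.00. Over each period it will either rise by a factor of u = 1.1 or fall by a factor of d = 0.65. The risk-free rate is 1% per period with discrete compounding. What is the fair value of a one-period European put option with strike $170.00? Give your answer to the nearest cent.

Risk-neutral probability p = (1 + 0.01 − 0.65)/(1.1 − 0.65) = 0.3600/0.4500 = 0.8000
Terminal stock prices: S_u = 154, S_d = 91
Terminal payoffs (K − S): max(16, 0) = 16, max(79, 0) = 79
Node 0 (S = 140): V_0 = 1/1.01·[0.8000·16.0000 + 0.2000·79.0000] = 28.3168

$28.32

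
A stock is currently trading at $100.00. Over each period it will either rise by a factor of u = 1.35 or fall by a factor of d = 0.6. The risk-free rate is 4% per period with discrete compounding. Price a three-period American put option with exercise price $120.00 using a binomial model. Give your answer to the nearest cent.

Risk-neutral probability p = (1 + 0.04 − 0.6)/(1.35 − 0.6) = 0.4400/0.7500 = 0.5867
Terminal stock prices: S_uuu = 246, S_uud = 109.4, S_udd = 48.6, S_ddd = 21.6
Terminal payoffs (K − S): max(-126, 0) = 0, max(10.65, 0) = 10.65, max(71.4, 0) = 71.4, max(98.4, 0) = 98.4
Node uu (S = 182.3): continuation = 1/1.04·[0.5867·0.0000 + 0.4133·10.6500] = 4.2327; exercise value = 0.0000 ≤ continuation, so V_uu = 4.2327
Node ud (S = 81): continuation = 1/1.04·[0.5867·10.6500 + 0.4133·71.4000] = 34.3846; exercise value = 39.0000 > continuation, so V_ud = 39.0000 (exercise)
Node dd (S = 36): continuation = 1/1.04·[0.5867·71.4000 + 0.4133·98.4000] = 79.3846; exercise value = 84.0000 > continuation, so V_dd = 84.0000 (exercise)
Node u (S = 135): continuation = 1/1.04·[0.5867·4.2327 + 0.4133·39.0000] = 17.8877; exercise value = 0.0000 ≤ continuation, so V_u = 17.8877
Node d (S = 60): continuation = 1/1.04·[0.5867·39.0000 + 0.4133·84.0000] = 55.3846; exercise value = 60.0000 > continuation, so V_d = 60.0000 (exercise)
Node 0 (S = 100): continuation = 1/1.04·[0.5867·17.8877 + 0.4133·60.0000] = 33.9366; exercise value = 20.0000 ≤ continuation, so V_0 = 33.9366

$33.94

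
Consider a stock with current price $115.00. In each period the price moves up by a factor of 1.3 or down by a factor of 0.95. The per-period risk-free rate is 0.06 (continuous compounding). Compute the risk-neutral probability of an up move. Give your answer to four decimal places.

p = 0.3195

Risk-neutral probability p = (e^0.06 − 0.95)/(1.3 − 0.95) = 0.1118/0.3500 = 0.3195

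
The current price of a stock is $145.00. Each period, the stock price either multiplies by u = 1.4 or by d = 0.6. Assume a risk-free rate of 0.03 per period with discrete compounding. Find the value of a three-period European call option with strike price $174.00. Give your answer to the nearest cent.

$31.82

Risk-neutral probability p = (1 + 0.03 − 0.6)/(1.4 − 0.6) = 0.4300/0.8000 = 0.5375
Terminal stock prices: S_uuu = 397.9, S_uud = 170.5, S_udd = 73.08, S_ddd = 31.32
Terminal payoffs (S − K): max(223.9, 0) = 223.9, max(-3.48, 0) = 0, max(-100.9, 0) = 0, max(-142.7, 0) = 0
Node uu (S = 284.2): V_uu = 1/1.03·[0.5375·223.8800 + 0.4625·0.0000] = 116.8306
Node ud (S = 121.8): V_ud = 1/1.03·[0.5375·0.0000 + 0.4625·0.0000] = 0.0000
Node dd (S = 52.2): V_dd = 1/1.03·[0.5375·0.0000 + 0.4625·0.0000] = 0.0000
Node u (S = 203): V_u = 1/1.03·[0.5375·116.8306 + 0.4625·0.0000] = 60.9674
Node d (S = 87): V_d = 1/1.03·[0.5375·0.0000 + 0.4625·0.0000] = 0.0000
Node 0 (S = 145): V_0 = 1/1.03·[0.5375·60.9674 + 0.4625·0.0000] = 31.8155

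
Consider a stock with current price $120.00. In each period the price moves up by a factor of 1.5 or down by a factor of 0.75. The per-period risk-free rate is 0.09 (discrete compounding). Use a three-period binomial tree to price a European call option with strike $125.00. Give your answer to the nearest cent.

$40.31

Risk-neutral probability p = (1 + 0.09 − 0.75)/(1.5 − 0.75) = 0.3400/0.7500 = 0.4533
Terminal stock prices: S_uuu = 405, S_uud = 202.5, S_udd = 101.2, S_ddd = 50.62
Terminal payoffs (S − K): max(280, 0) = 280, max(77.5, 0) = 77.5, max(-23.75, 0) = 0, max(-74.38, 0) = 0
Node uu (S = 270): V_uu = 1/1.09·[0.4533·280.0000 + 0.5467·77.5000] = 155.3211
Node ud (S = 135): V_ud = 1/1.09·[0.4533·77.5000 + 0.5467·0.0000] = 32.2324
Node dd (S = 67.5): V_dd = 1/1.09·[0.4533·0.0000 + 0.5467·0.0000] = 0.0000
Node u (S = 180): V_u = 1/1.09·[0.4533·155.3211 + 0.5467·32.2324] = 80.7639
Node d (S = 90): V_d = 1/1.09·[0.4533·32.2324 + 0.5467·0.0000] = 13.4055
Node 0 (S = 120): V_0 = 1/1.09·[0.4533·80.7639 + 0.5467·13.4055] = 40.3131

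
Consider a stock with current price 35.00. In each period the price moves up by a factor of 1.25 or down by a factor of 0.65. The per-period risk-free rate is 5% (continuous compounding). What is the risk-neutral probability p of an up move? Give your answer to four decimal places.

p = 0.6688

Risk-neutral probability p = (e^0.05 − 0.65)/(1.25 − 0.65) = 0.4013/0.6000 = 0.6688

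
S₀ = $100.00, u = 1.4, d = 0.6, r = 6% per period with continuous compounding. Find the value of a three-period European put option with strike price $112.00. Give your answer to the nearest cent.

Risk-neutral probability p = (e^0.06 − 0.6)/(1.4 − 0.6) = 0.4618/0.8000 = 0.5773
Terminal stock prices: S_uuu = 274.4, S_uud = 117.6, S_udd = 50.4, S_ddd = 21.6
Terminal payoffs (K − S): max(-162.4, 0) = 0, max(-5.6, 0) = 0, max(61.6, 0) = 61.6, max(90.4, 0) = 90.4
Node uu (S = 196): V_uu = e^(−0.06)·[0.5773·0.0000 + 0.4227·0.0000] = 0.0000
Node ud (S = 84): V_ud = e^(−0.06)·[0.5773·0.0000 + 0.4227·61.6000] = 24.5222
Node dd (S = 36): V_dd = e^(−0.06)·[0.5773·61.6000 + 0.4227·90.4000] = 69.4776
Node u (S = 140): V_u = e^(−0.06)·[0.5773·0.0000 + 0.4227·24.5222] = 9.7620
Node d (S = 60): V_d = e^(−0.06)·[0.5773·24.5222 + 0.4227·69.4776] = 40.9904
Node 0 (S = 100): V_0 = e^(−0.06)·[0.5773·9.7620 + 0.4227·40.9904] = 21.6251

$21.63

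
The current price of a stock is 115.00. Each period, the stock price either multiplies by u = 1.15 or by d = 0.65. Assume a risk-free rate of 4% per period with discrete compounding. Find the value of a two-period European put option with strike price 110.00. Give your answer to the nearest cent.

Risk-neutral probability p = (1 + 0.04 − 0.65)/(1.15 − 0.65) = 0.3900/0.5000 = 0.7800
Terminal stock prices: S_uu = 152.1, S_ud = 85.96, S_dd = 48.59
Terminal payoffs (K − S): max(-42.09, 0) = 0, max(24.04, 0) = 24.04, max(61.41, 0) = 61.41
Node u (S = 132.2): V_u = 1/1.04·[0.7800·0.0000 + 0.2200·24.0375] = 5.0849
Node d (S = 74.75): V_d = 1/1.04·[0.7800·24.0375 + 0.2200·61.4125] = 31.0192
Node 0 (S = 115): V_0 = 1/1.04·[0.7800·5.0849 + 0.2200·31.0192] = 10.3754

10.38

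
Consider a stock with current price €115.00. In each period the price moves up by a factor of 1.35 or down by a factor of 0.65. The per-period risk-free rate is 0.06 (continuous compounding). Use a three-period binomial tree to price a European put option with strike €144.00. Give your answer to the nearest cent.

Risk-neutral probability p = (e^0.06 − 0.65)/(1.35 − 0.65) = 0.4118/0.7000 = 0.5883
Terminal stock prices: S_uuu = 282.9, S_uud = 136.2, S_udd = 65.59, S_ddd = 31.58
Terminal payoffs (K − S): max(-138.9, 0) = 0, max(7.768, 0) = 7.768, max(78.41, 0) = 78.41, max(112.4, 0) = 112.4
Node uu (S = 209.6): V_uu = e^(−0.06)·[0.5883·0.0000 + 0.4117·7.7681] = 3.0116
Node ud (S = 100.9): V_ud = e^(−0.06)·[0.5883·7.7681 + 0.4117·78.4069] = 34.7016
Node dd (S = 48.59): V_dd = e^(−0.06)·[0.5883·78.4069 + 0.4117·112.4181] = 87.0266
Node u (S = 155.2): V_u = e^(−0.06)·[0.5883·3.0116 + 0.4117·34.7016] = 15.1221
Node d (S = 74.75): V_d = e^(−0.06)·[0.5883·34.7016 + 0.4117·87.0266] = 52.9665
Node 0 (S = 115): V_0 = e^(−0.06)·[0.5883·15.1221 + 0.4117·52.9665] = 28.9133

€28.91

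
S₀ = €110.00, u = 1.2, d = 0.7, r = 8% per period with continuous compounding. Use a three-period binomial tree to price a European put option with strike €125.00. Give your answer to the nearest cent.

€11.39

Risk-neutral probability p = (e^0.08 − 0.7)/(1.2 − 0.7) = 0.3833/0.5000 = 0.7666
Terminal stock prices: S_uuu = 190.1, S_uud = 110.9, S_udd = 64.68, S_ddd = 37.73
Terminal payoffs (K − S): max(-65.08, 0) = 0, max(14.12, 0) = 14.12, max(60.32, 0) = 60.32, max(87.27, 0) = 87.27
Node uu (S = 158.4): V_uu = e^(−0.08)·[0.7666·0.0000 + 0.2334·14.1200] = 3.0426
Node ud (S = 92.4): V_ud = e^(−0.08)·[0.7666·14.1200 + 0.2334·60.3200] = 22.9895
Node dd (S = 53.9): V_dd = e^(−0.08)·[0.7666·60.3200 + 0.2334·87.2700] = 61.4895
Node u (S = 132): V_u = e^(−0.08)·[0.7666·3.0426 + 0.2334·22.9895] = 7.1068
Node d (S = 77): V_d = e^(−0.08)·[0.7666·22.9895 + 0.2334·61.4895] = 29.5180
Node 0 (S = 110): V_0 = e^(−0.08)·[0.7666·7.1068 + 0.2334·29.5180] = 11.3895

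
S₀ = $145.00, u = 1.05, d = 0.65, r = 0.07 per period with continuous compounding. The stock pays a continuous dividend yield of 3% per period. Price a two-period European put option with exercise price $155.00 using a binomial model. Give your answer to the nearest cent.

Per-period risk-free factor R = e^0.07 = 1.0725; dividend-adjusted growth = e^(0.07−0.03) = 1.0408.
Risk-neutral probability p = (1.0408 − 0.65)/(1.05 − 0.65) = 0.3908/0.4000 = 0.9770
Terminal stock prices: S_uu = 159.9, S_ud = 98.96, S_dd = 61.26
Terminal payoffs (K − S): max(-4.863, 0) = 0, max(56.04, 0) = 56.04, max(93.74, 0) = 93.74
Node u (S = 152.2): V_u = e^(−0.07)·[0.9770·0.0000 + 0.0230·56.0375] = 1.2003
Node d (S = 94.25): V_d = e^(−0.07)·[0.9770·56.0375 + 0.0230·93.7375] = 53.0566
Node 0 (S = 145): V_0 = e^(−0.07)·[0.9770·1.2003 + 0.0230·53.0566] = 2.2299

$2.23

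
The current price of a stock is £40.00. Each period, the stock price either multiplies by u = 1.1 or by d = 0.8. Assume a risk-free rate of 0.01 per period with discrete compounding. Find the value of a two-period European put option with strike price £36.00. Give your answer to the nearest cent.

Risk-neutral probability p = (1 + 0.01 − 0.8)/(1.1 − 0.8) = 0.2100/0.3000 = 0.7000
Terminal stock prices: S_uu = 48.4, S_ud = 35.2, S_dd = 25.6
Terminal payoffs (K − S): max(-12.4, 0) = 0, max(0.8, 0) = 0.8, max(10.4, 0) = 10.4
Node u (S = 44): V_u = 1/1.01·[0.7000·0.0000 + 0.3000·0.8000] = 0.2376
Node d (S = 32): V_d = 1/1.01·[0.7000·0.8000 + 0.3000·10.4000] = 3.6436
Node 0 (S = 40): V_0 = 1/1.01·[0.7000·0.2376 + 0.3000·3.6436] = 1.2469

£1.25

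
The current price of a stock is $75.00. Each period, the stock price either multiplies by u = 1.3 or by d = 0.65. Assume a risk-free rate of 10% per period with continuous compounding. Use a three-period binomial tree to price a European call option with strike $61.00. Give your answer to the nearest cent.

Risk-neutral probability p = (e^0.1 − 0.65)/(1.3 − 0.65) = 0.4552/0.6500 = 0.7003
Terminal stock prices: S_uuu = 164.8, S_uud = 82.39, S_udd = 41.19, S_ddd = 20.6
Terminal payoffs (S − K): max(103.8, 0) = 103.8, max(21.39, 0) = 21.39, max(-19.81, 0) = 0, max(-40.4, 0) = 0
Node uu (S = 126.8): V_uu = e^(−0.1)·[0.7003·103.7750 + 0.2997·21.3875] = 71.5549
Node ud (S = 63.38): V_ud = e^(−0.1)·[0.7003·21.3875 + 0.2997·0.0000] = 13.5516
Node dd (S = 31.69): V_dd = e^(−0.1)·[0.7003·0.0000 + 0.2997·0.0000] = 0.0000
Node u (S = 97.5): V_u = e^(−0.1)·[0.7003·71.5549 + 0.2997·13.5516] = 49.0143
Node d (S = 48.75): V_d = e^(−0.1)·[0.7003·13.5516 + 0.2997·0.0000] = 8.5866
Node 0 (S = 75): V_0 = e^(−0.1)·[0.7003·49.0143 + 0.2997·8.5866] = 33.3855

$33.39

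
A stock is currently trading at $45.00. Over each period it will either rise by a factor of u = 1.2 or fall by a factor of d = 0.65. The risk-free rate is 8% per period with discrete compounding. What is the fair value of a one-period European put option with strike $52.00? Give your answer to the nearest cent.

$4.60

Risk-neutral probability p = (1 + 0.08 − 0.65)/(1.2 − 0.65) = 0.4300/0.5500 = 0.7818
Terminal stock prices: S_u = 54, S_d = 29.25
Terminal payoffs (K − S): max(-2, 0) = 0, max(22.75, 0) = 22.75
Node 0 (S = 45): V_0 = 1/1.08·[0.7818·0.0000 + 0.2182·22.7500] = 4.5960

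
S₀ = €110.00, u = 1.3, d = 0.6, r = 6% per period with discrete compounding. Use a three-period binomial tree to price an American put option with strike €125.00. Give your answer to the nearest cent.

€28.62

Risk-neutral probability p = (1 + 0.06 − 0.6)/(1.3 − 0.6) = 0.4600/0.7000 = 0.6571
Terminal stock prices: S_uuu = 241.7, S_uud = 111.5, S_udd = 51.48, S_ddd = 23.76
Terminal payoffs (K − S): max(-116.7, 0) = 0, max(13.46, 0) = 13.46, max(73.52, 0) = 73.52, max(101.2, 0) = 101.2
Node uu (S = 185.9): continuation = 1/1.06·[0.6571·0.0000 + 0.3429·13.4600] = 4.3536; exercise value = 0.0000 ≤ continuation, so V_uu = 4.3536
Node ud (S = 85.8): continuation = 1/1.06·[0.6571·13.4600 + 0.3429·73.5200] = 32.1245; exercise value = 39.2000 > continuation, so V_ud = 39.2000 (exercise)
Node dd (S = 39.6): continuation = 1/1.06·[0.6571·73.5200 + 0.3429·101.2400] = 78.3245; exercise value = 85.4000 > continuation, so V_dd = 85.4000 (exercise)
Node u (S = 143): continuation = 1/1.06·[0.6571·4.3536 + 0.3429·39.2000] = 15.3783; exercise value = 0.0000 ≤ continuation, so V_u = 15.3783
Node d (S = 66): continuation = 1/1.06·[0.6571·39.2000 + 0.3429·85.4000] = 51.9245; exercise value = 59.0000 > continuation, so V_d = 59.0000 (exercise)
Node 0 (S = 110): continuation = 1/1.06·[0.6571·15.3783 + 0.3429·59.0000] = 28.6173; exercise value = 15.0000 ≤ continuation, so V_0 = 28.6173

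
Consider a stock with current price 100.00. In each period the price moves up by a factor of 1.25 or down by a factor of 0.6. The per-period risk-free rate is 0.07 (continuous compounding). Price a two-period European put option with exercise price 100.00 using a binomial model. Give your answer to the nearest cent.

12.78

Risk-neutral probability p = (e^0.07 − 0.6)/(1.25 − 0.6) = 0.4725/0.6500 = 0.7269
Terminal stock prices: S_uu = 156.2, S_ud = 75, S_dd = 36
Terminal payoffs (K − S): max(-56.25, 0) = 0, max(25, 0) = 25, max(64, 0) = 64
Node u (S = 125): V_u = e^(−0.07)·[0.7269·0.0000 + 0.2731·25.0000] = 6.3651
Node d (S = 60): V_d = e^(−0.07)·[0.7269·25.0000 + 0.2731·64.0000] = 33.2394
Node 0 (S = 100): V_0 = e^(−0.07)·[0.7269·6.3651 + 0.2731·33.2394] = 12.7771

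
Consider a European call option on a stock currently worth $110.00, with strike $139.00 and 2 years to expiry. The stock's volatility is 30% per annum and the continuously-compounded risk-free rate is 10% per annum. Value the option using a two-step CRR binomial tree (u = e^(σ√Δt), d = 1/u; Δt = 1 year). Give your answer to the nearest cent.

CRR parameters: u = e^(σ√Δt) = e^(0.3·√1) = 1.3499, d = 1/u = 0.7408
Per-period rate: rΔt = 0.1·1 = 0.1, so R = e^0.1 = 1.1052
Risk-neutral probability p = (e^0.1 − 0.7408)/(1.3499 − 0.7408) = 0.3644/0.6090 = 0.5982
Terminal stock prices: S_uu = 200.4, S_ud = 110, S_dd = 60.37
Terminal payoffs (S − K): max(61.43, 0) = 61.43, max(-29, 0) = 0, max(-78.63, 0) = 0
Node u (S = 148.5): V_u = e^(−0.1)·[0.5982·61.4331 + 0.4018·0.0000] = 33.2544
Node d (S = 81.49): V_d = e^(−0.1)·[0.5982·0.0000 + 0.4018·0.0000] = 0.0000
Node 0 (S = 110): V_0 = e^(−0.1)·[0.5982·33.2544 + 0.4018·0.0000] = 18.0009

$18.00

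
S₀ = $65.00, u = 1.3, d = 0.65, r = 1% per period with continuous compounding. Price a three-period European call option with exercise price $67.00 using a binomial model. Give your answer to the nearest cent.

$14.26

Risk-neutral probability p = (e^0.01 − 0.65)/(1.3 − 0.65) = 0.3601/0.6500 = 0.5539
Terminal stock prices: S_uuu = 142.8, S_uud = 71.4, S_udd = 35.7, S_ddd = 17.85
Terminal payoffs (S − K): max(75.81, 0) = 75.81, max(4.403, 0) = 4.403, max(-31.3, 0) = 0, max(-49.15, 0) = 0
Node uu (S = 109.9): V_uu = e^(−0.01)·[0.5539·75.8050 + 0.4461·4.4025] = 43.5167
Node ud (S = 54.93): V_ud = e^(−0.01)·[0.5539·4.4025 + 0.4461·0.0000] = 2.4144
Node dd (S = 27.46): V_dd = e^(−0.01)·[0.5539·0.0000 + 0.4461·0.0000] = 0.0000
Node u (S = 84.5): V_u = e^(−0.01)·[0.5539·43.5167 + 0.4461·2.4144] = 24.9313
Node d (S = 42.25): V_d = e^(−0.01)·[0.5539·2.4144 + 0.4461·0.0000] = 1.3241
Node 0 (S = 65): V_0 = e^(−0.01)·[0.5539·24.9313 + 0.4461·1.3241] = 14.2574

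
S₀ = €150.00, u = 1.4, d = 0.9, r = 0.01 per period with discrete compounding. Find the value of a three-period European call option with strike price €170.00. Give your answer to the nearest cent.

€12.93

Risk-neutral probability p = (1 + 0.01 − 0.9)/(1.4 − 0.9) = 0.1100/0.5000 = 0.2200
Terminal stock prices: S_uuu = 411.6, S_uud = 264.6, S_udd = 170.1, S_ddd = 109.4
Terminal payoffs (S − K): max(241.6, 0) = 241.6, max(94.6, 0) = 94.6, max(0.1, 0) = 0.1, max(-60.65, 0) = 0
Node uu (S = 294): V_uu = 1/1.01·[0.2200·241.6000 + 0.7800·94.6000] = 125.6832
Node ud (S = 189): V_ud = 1/1.01·[0.2200·94.6000 + 0.7800·0.1000] = 20.6832
Node dd (S = 121.5): V_dd = 1/1.01·[0.2200·0.1000 + 0.7800·0.0000] = 0.0218
Node u (S = 210): V_u = 1/1.01·[0.2200·125.6832 + 0.7800·20.6832] = 43.3497
Node d (S = 135): V_d = 1/1.01·[0.2200·20.6832 + 0.7800·0.0218] = 4.5221
Node 0 (S = 150): V_0 = 1/1.01·[0.2200·43.3497 + 0.7800·4.5221] = 12.9348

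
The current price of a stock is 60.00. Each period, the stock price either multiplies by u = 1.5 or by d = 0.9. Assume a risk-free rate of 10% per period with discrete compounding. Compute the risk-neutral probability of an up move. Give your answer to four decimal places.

Risk-neutral probability p = (1 + 0.1 − 0.9)/(1.5 − 0.9) = 0.2000/0.6000 = 0.3333

p = 0.3333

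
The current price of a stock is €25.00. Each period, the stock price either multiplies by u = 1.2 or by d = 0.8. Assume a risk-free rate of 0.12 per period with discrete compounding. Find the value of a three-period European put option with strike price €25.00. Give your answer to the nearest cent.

€0.47

Risk-neutral probability p = (1 + 0.12 − 0.8)/(1.2 − 0.8) = 0.3200/0.4000 = 0.8000
Terminal stock prices: S_uuu = 43.2, S_uud = 28.8, S_udd = 19.2, S_ddd = 12.8
Terminal payoffs (K − S): max(-18.2, 0) = 0, max(-3.8, 0) = 0, max(5.8, 0) = 5.8, max(12.2, 0) = 12.2
Node uu (S = 36): V_uu = 1/1.12·[0.8000·0.0000 + 0.2000·0.0000] = 0.0000
Node ud (S = 24): V_ud = 1/1.12·[0.8000·0.0000 + 0.2000·5.8000] = 1.0357
Node dd (S = 16): V_dd = 1/1.12·[0.8000·5.8000 + 0.2000·12.2000] = 6.3214
Node u (S = 30): V_u = 1/1.12·[0.8000·0.0000 + 0.2000·1.0357] = 0.1849
Node d (S = 20): V_d = 1/1.12·[0.8000·1.0357 + 0.2000·6.3214] = 1.8686
Node 0 (S = 25): V_0 = 1/1.12·[0.8000·0.1849 + 0.2000·1.8686] = 0.4658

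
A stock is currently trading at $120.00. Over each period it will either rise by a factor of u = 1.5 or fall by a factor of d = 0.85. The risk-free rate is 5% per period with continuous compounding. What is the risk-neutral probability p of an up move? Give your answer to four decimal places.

p = 0.3096

Risk-neutral probability p = (e^0.05 − 0.85)/(1.5 − 0.85) = 0.2013/0.6500 = 0.3096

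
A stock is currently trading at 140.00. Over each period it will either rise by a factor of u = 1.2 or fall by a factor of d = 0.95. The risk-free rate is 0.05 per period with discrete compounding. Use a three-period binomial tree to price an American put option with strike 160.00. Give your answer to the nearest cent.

Risk-neutral probability p = (1 + 0.05 − 0.95)/(1.2 − 0.95) = 0.1000/0.2500 = 0.4000
Terminal stock prices: S_uuu = 241.9, S_uud = 191.5, S_udd = 151.6, S_ddd = 120
Terminal payoffs (K − S): max(-81.92, 0) = 0, max(-31.52, 0) = 0, max(8.38, 0) = 8.38, max(39.97, 0) = 39.97
Node uu (S = 201.6): continuation = 1/1.05·[0.4000·0.0000 + 0.6000·0.0000] = 0.0000; exercise value = 0.0000 ≤ continuation, so V_uu = 0.0000
Node ud (S = 159.6): continuation = 1/1.05·[0.4000·0.0000 + 0.6000·8.3800] = 4.7886; exercise value = 0.4000 ≤ continuation, so V_ud = 4.7886
Node dd (S = 126.3): continuation = 1/1.05·[0.4000·8.3800 + 0.6000·39.9675] = 26.0310; exercise value = 33.6500 > continuation, so V_dd = 33.6500 (exercise)
Node u (S = 168): continuation = 1/1.05·[0.4000·0.0000 + 0.6000·4.7886] = 2.7363; exercise value = 0.0000 ≤ continuation, so V_u = 2.7363
Node d (S = 133): continuation = 1/1.05·[0.4000·4.7886 + 0.6000·33.6500] = 21.0528; exercise value = 27.0000 > continuation, so V_d = 27.0000 (exercise)
Node 0 (S = 140): continuation = 1/1.05·[0.4000·2.7363 + 0.6000·27.0000] = 16.4710; exercise value = 20.0000 > continuation, so V_0 = 20.0000 (exercise)

20.00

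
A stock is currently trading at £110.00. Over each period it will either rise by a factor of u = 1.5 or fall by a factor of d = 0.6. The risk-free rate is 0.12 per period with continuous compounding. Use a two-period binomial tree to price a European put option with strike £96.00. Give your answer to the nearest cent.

£7.60

Risk-neutral probability p = (e^0.12 − 0.6)/(1.5 − 0.6) = 0.5275/0.9000 = 0.5861
Terminal stock prices: S_uu = 247.5, S_ud = 99, S_dd = 39.6
Terminal payoffs (K − S): max(-151.5, 0) = 0, max(-3, 0) = 0, max(56.4, 0) = 56.4
Node u (S = 165): V_u = e^(−0.12)·[0.5861·0.0000 + 0.4139·0.0000] = 0.0000
Node d (S = 66): V_d = e^(−0.12)·[0.5861·0.0000 + 0.4139·56.4000] = 20.7039
Node 0 (S = 110): V_0 = e^(−0.12)·[0.5861·0.0000 + 0.4139·20.7039] = 7.6002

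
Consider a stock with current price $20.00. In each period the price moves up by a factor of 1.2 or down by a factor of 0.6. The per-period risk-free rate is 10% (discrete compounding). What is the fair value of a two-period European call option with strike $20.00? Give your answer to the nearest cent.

Risk-neutral probability p = (1 + 0.1 − 0.6)/(1.2 − 0.6) = 0.5000/0.6000 = 0.8333
Terminal stock prices: S_uu = 28.8, S_ud = 14.4, S_dd = 7.2
Terminal payoffs (S − K): max(8.8, 0) = 8.8, max(-5.6, 0) = 0, max(-12.8, 0) = 0
Node u (S = 24): V_u = 1/1.1·[0.8333·8.8000 + 0.1667·0.0000] = 6.6667
Node d (S = 12): V_d = 1/1.1·[0.8333·0.0000 + 0.1667·0.0000] = 0.0000
Node 0 (S = 20): V_0 = 1/1.1·[0.8333·6.6667 + 0.1667·0.0000] = 5.0505

$5.05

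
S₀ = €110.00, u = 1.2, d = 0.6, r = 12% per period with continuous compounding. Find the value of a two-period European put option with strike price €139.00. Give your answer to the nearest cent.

€11.14

Risk-neutral probability p = (e^0.12 − 0.6)/(1.2 − 0.6) = 0.5275/0.6000 = 0.8792
Terminal stock prices: S_uu = 158.4, S_ud = 79.2, S_dd = 39.6
Terminal payoffs (K − S): max(-19.4, 0) = 0, max(59.8, 0) = 59.8, max(99.4, 0) = 99.4
Node u (S = 132): V_u = e^(−0.12)·[0.8792·0.0000 + 0.1208·59.8000] = 6.4090
Node d (S = 66): V_d = e^(−0.12)·[0.8792·59.8000 + 0.1208·99.4000] = 57.2819
Node 0 (S = 110): V_0 = e^(−0.12)·[0.8792·6.4090 + 0.1208·57.2819] = 11.1366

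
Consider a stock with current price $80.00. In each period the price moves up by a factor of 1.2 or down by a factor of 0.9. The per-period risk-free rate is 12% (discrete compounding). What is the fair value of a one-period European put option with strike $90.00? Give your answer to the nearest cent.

Risk-neutral probability p = (1 + 0.12 − 0.9)/(1.2 − 0.9) = 0.2200/0.3000 = 0.7333
Terminal stock prices: S_u = 96, S_d = 72
Terminal payoffs (K − S): max(-6, 0) = 0, max(18, 0) = 18
Node 0 (S = 80): V_0 = 1/1.12·[0.7333·0.0000 + 0.2667·18.0000] = 4.2857

$4.29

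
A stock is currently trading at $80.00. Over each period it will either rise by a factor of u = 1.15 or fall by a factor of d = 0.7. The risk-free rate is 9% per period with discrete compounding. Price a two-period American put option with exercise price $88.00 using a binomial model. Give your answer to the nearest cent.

Risk-neutral probability p = (1 + 0.09 − 0.7)/(1.15 − 0.7) = 0.3900/0.4500 = 0.8667
Terminal stock prices: S_uu = 105.8, S_ud = 64.4, S_dd = 39.2
Terminal payoffs (K − S): max(-17.8, 0) = 0, max(23.6, 0) = 23.6, max(48.8, 0) = 48.8
Node u (S = 92): continuation = 1/1.09·[0.8667·0.0000 + 0.1333·23.6000] = 2.8869; exercise value = 0.0000 ≤ continuation, so V_u = 2.8869
Node d (S = 56): continuation = 1/1.09·[0.8667·23.6000 + 0.1333·48.8000] = 24.7339; exercise value = 32.0000 > continuation, so V_d = 32.0000 (exercise)
Node 0 (S = 80): continuation = 1/1.09·[0.8667·2.8869 + 0.1333·32.0000] = 6.2097; exercise value = 8.0000 > continuation, so V_0 = 8.0000 (exercise)

$8.00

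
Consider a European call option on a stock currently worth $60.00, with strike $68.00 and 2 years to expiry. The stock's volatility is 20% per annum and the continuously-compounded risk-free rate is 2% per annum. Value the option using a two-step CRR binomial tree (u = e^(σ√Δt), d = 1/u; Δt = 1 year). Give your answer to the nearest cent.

CRR parameters: u = e^(σ√Δt) = e^(0.2·√1) = 1.2214, d = 1/u = 0.8187
Per-period rate: rΔt = 0.02·1 = 0.02, so R = e^0.02 = 1.0202
Risk-neutral probability p = (e^0.02 − 0.8187)/(1.2214 − 0.8187) = 0.2015/0.4027 = 0.5003
Terminal stock prices: S_uu = 89.51, S_ud = 60, S_dd = 40.22
Terminal payoffs (S − K): max(21.51, 0) = 21.51, max(-8, 0) = 0, max(-27.78, 0) = 0
Node u (S = 73.28): V_u = e^(−0.02)·[0.5003·21.5095 + 0.4997·0.0000] = 10.5488
Node d (S = 49.12): V_d = e^(−0.02)·[0.5003·0.0000 + 0.4997·0.0000] = 0.0000
Node 0 (S = 60): V_0 = e^(−0.02)·[0.5003·10.5488 + 0.4997·0.0000] = 5.1734

$5.17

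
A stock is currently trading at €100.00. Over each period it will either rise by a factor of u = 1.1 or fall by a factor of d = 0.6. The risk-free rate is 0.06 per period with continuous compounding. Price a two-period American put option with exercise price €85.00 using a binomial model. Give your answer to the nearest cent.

€2.99

Risk-neutral probability p = (e^0.06 − 0.6)/(1.1 − 0.6) = 0.4618/0.5000 = 0.9237
Terminal stock prices: S_uu = 121, S_ud = 66, S_dd = 36
Terminal payoffs (K − S): max(-36, 0) = 0, max(19, 0) = 19, max(49, 0) = 49
Node u (S = 110): continuation = e^(−0.06)·[0.9237·0.0000 + 0.0763·19.0000] = 1.3658; exercise value = 0.0000 ≤ continuation, so V_u = 1.3658
Node d (S = 60): continuation = e^(−0.06)·[0.9237·19.0000 + 0.0763·49.0000] = 20.0500; exercise value = 25.0000 > continuation, so V_d = 25.0000 (exercise)
Node 0 (S = 100): continuation = e^(−0.06)·[0.9237·1.3658 + 0.0763·25.0000] = 2.9851; exercise value = 0.0000 ≤ continuation, so V_0 = 2.9851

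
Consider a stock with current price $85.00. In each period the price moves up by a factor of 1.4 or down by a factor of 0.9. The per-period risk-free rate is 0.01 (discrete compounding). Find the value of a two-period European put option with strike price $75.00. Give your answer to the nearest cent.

$3.67

Risk-neutral probability p = (1 + 0.01 − 0.9)/(1.4 − 0.9) = 0.1100/0.5000 = 0.2200
Terminal stock prices: S_uu = 166.6, S_ud = 107.1, S_dd = 68.85
Terminal payoffs (K − S): max(-91.6, 0) = 0, max(-32.1, 0) = 0, max(6.15, 0) = 6.15
Node u (S = 119): V_u = 1/1.01·[0.2200·0.0000 + 0.7800·0.0000] = 0.0000
Node d (S = 76.5): V_d = 1/1.01·[0.2200·0.0000 + 0.7800·6.1500] = 4.7495
Node 0 (S = 85): V_0 = 1/1.01·[0.2200·0.0000 + 0.7800·4.7495] = 3.6679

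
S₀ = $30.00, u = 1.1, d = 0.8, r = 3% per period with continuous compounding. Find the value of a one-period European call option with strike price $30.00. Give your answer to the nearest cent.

Risk-neutral probability p = (e^0.03 − 0.8)/(1.1 − 0.8) = 0.2305/0.3000 = 0.7682
Terminal stock prices: S_u = 33, S_d = 24
Terminal payoffs (S − K): max(3, 0) = 3, max(-6, 0) = 0
Node 0 (S = 30): V_0 = e^(−0.03)·[0.7682·3.0000 + 0.2318·0.0000] = 2.2364

$2.24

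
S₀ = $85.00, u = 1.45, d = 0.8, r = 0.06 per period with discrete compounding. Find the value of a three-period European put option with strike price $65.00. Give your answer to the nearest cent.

$3.90

Risk-neutral probability p = (1 + 0.06 − 0.8)/(1.45 − 0.8) = 0.2600/0.6500 = 0.4000
Terminal stock prices: S_uuu = 259.1, S_uud = 143, S_udd = 78.88, S_ddd = 43.52
Terminal payoffs (K − S): max(-194.1, 0) = 0, max(-77.97, 0) = 0, max(-13.88, 0) = 0, max(21.48, 0) = 21.48
Node uu (S = 178.7): V_uu = 1/1.06·[0.4000·0.0000 + 0.6000·0.0000] = 0.0000
Node ud (S = 98.6): V_ud = 1/1.06·[0.4000·0.0000 + 0.6000·0.0000] = 0.0000
Node dd (S = 54.4): V_dd = 1/1.06·[0.4000·0.0000 + 0.6000·21.4800] = 12.1585
Node u (S = 123.2): V_u = 1/1.06·[0.4000·0.0000 + 0.6000·0.0000] = 0.0000
Node d (S = 68): V_d = 1/1.06·[0.4000·0.0000 + 0.6000·12.1585] = 6.8822
Node 0 (S = 85): V_0 = 1/1.06·[0.4000·0.0000 + 0.6000·6.8822] = 3.8956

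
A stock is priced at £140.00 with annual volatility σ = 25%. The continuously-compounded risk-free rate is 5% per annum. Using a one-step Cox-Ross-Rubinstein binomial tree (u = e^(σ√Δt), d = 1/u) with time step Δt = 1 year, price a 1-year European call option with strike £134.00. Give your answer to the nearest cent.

CRR parameters: u = e^(σ√Δt) = e^(0.25·√1) = 1.2840, d = 1/u = 0.7788
Per-period rate: rΔt = 0.05·1 = 0.05, so R = e^0.05 = 1.0513
Risk-neutral probability p = (e^0.05 − 0.7788)/(1.2840 − 0.7788) = 0.2725/0.5052 = 0.5393
Terminal stock prices: S_u = 179.8, S_d = 109
Terminal payoffs (S − K): max(45.76, 0) = 45.76, max(-24.97, 0) = 0
Node 0 (S = 140): V_0 = e^(−0.05)·[0.5393·45.7636 + 0.4607·0.0000] = 23.4768

£23.48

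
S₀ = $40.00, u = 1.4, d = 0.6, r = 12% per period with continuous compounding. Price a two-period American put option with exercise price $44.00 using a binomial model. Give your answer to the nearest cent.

Risk-neutral probability p = (e^0.12 − 0.6)/(1.4 − 0.6) = 0.5275/0.8000 = 0.6594
Terminal stock prices: S_uu = 78.4, S_ud = 33.6, S_dd = 14.4
Terminal payoffs (K − S): max(-34.4, 0) = 0, max(10.4, 0) = 10.4, max(29.6, 0) = 29.6
Node u (S = 56): continuation = e^(−0.12)·[0.6594·0.0000 + 0.3406·10.4000] = 3.1420; exercise value = 0.0000 ≤ continuation, so V_u = 3.1420
Node d (S = 24): continuation = e^(−0.12)·[0.6594·10.4000 + 0.3406·29.6000] = 15.0245; exercise value = 20.0000 > continuation, so V_d = 20.0000 (exercise)
Node 0 (S = 40): continuation = e^(−0.12)·[0.6594·3.1420 + 0.3406·20.0000] = 7.8797; exercise value = 4.0000 ≤ continuation, so V_0 = 7.8797

$7.88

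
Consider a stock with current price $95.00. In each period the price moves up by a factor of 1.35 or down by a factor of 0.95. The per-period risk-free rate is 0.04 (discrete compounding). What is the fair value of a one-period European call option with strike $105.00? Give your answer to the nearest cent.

$5.03

Risk-neutral probability p = (1 + 0.04 − 0.95)/(1.35 − 0.95) = 0.0900/0.4000 = 0.2250
Terminal stock prices: S_u = 128.2, S_d = 90.25
Terminal payoffs (S − K): max(23.25, 0) = 23.25, max(-14.75, 0) = 0
Node 0 (S = 95): V_0 = 1/1.04·[0.2250·23.2500 + 0.7750·0.0000] = 5.0300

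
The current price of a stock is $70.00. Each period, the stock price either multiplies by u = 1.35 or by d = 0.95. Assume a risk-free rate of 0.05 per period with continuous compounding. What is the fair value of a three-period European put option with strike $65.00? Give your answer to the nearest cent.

Risk-neutral probability p = (e^0.05 − 0.95)/(1.35 − 0.95) = 0.1013/0.4000 = 0.2532
Terminal stock prices: S_uuu = 172.2, S_uud = 121.2, S_udd = 85.29, S_ddd = 60.02
Terminal payoffs (K − S): max(-107.2, 0) = 0, max(-56.2, 0) = 0, max(-20.29, 0) = 0, max(4.984, 0) = 4.984
Node uu (S = 127.6): V_uu = e^(−0.05)·[0.2532·0.0000 + 0.7468·0.0000] = 0.0000
Node ud (S = 89.77): V_ud = e^(−0.05)·[0.2532·0.0000 + 0.7468·0.0000] = 0.0000
Node dd (S = 63.17): V_dd = e^(−0.05)·[0.2532·0.0000 + 0.7468·4.9838] = 3.5405
Node u (S = 94.5): V_u = e^(−0.05)·[0.2532·0.0000 + 0.7468·0.0000] = 0.0000
Node d (S = 66.5): V_d = e^(−0.05)·[0.2532·0.0000 + 0.7468·3.5405] = 2.5151
Node 0 (S = 70): V_0 = e^(−0.05)·[0.2532·0.0000 + 0.7468·2.5151] = 1.7868

$1.79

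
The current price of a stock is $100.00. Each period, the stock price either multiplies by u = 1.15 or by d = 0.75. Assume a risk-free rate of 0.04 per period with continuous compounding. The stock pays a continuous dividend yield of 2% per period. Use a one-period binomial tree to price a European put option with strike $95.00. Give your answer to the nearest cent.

Per-period risk-free factor R = e^0.04 = 1.0408; dividend-adjusted growth = e^(0.04−0.02) = 1.0202.
Risk-neutral probability p = (1.0202 − 0.75)/(1.15 − 0.75) = 0.2702/0.4000 = 0.6755
Terminal stock prices: S_u = 115, S_d = 75
Terminal payoffs (K − S): max(-20, 0) = 0, max(20, 0) = 20
Node 0 (S = 100): V_0 = e^(−0.04)·[0.6755·0.0000 + 0.3245·20.0000] = 6.2355

$6.24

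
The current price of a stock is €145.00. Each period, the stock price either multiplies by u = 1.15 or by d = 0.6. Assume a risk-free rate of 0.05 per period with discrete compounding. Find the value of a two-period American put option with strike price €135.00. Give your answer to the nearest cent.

Risk-neutral probability p = (1 + 0.05 − 0.6)/(1.15 − 0.6) = 0.4500/0.5500 = 0.8182
Terminal stock prices: S_uu = 191.8, S_ud = 100, S_dd = 52.2
Terminal payoffs (K − S): max(-56.76, 0) = 0, max(34.95, 0) = 34.95, max(82.8, 0) = 82.8
Node u (S = 166.8): continuation = 1/1.05·[0.8182·0.0000 + 0.1818·34.9500] = 6.0519; exercise value = 0.0000 ≤ continuation, so V_u = 6.0519
Node d (S = 87): continuation = 1/1.05·[0.8182·34.9500 + 0.1818·82.8000] = 41.5714; exercise value = 48.0000 > continuation, so V_d = 48.0000 (exercise)
Node 0 (S = 145): continuation = 1/1.05·[0.8182·6.0519 + 0.1818·48.0000] = 13.0275; exercise value = 0.0000 ≤ continuation, so V_0 = 13.0275

€13.03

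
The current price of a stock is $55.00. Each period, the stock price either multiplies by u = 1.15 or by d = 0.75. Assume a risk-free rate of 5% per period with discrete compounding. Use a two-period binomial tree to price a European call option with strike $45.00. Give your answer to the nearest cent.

Risk-neutral probability p = (1 + 0.05 − 0.75)/(1.15 − 0.75) = 0.3000/0.4000 = 0.7500
Terminal stock prices: S_uu = 72.74, S_ud = 47.44, S_dd = 30.94
Terminal payoffs (S − K): max(27.74, 0) = 27.74, max(2.437, 0) = 2.437, max(-14.06, 0) = 0
Node u (S = 63.25): V_u = 1/1.05·[0.7500·27.7375 + 0.2500·2.4375] = 20.3929
Node d (S = 41.25): V_d = 1/1.05·[0.7500·2.4375 + 0.2500·0.0000] = 1.7411
Node 0 (S = 55): V_0 = 1/1.05·[0.7500·20.3929 + 0.2500·1.7411] = 14.9809

$14.98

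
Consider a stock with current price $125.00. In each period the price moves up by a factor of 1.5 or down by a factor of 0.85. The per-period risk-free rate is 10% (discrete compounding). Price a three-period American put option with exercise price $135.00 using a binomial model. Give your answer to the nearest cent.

Risk-neutral probability p = (1 + 0.1 − 0.85)/(1.5 − 0.85) = 0.2500/0.6500 = 0.3846
Terminal stock prices: S_uuu = 421.9, S_uud = 239.1, S_udd = 135.5, S_ddd = 76.77
Terminal payoffs (K − S): max(-286.9, 0) = 0, max(-104.1, 0) = 0, max(-0.4687, 0) = 0, max(58.23, 0) = 58.23
Node uu (S = 281.2): continuation = 1/1.1·[0.3846·0.0000 + 0.6154·0.0000] = 0.0000; exercise value = 0.0000 ≤ continuation, so V_uu = 0.0000
Node ud (S = 159.4): continuation = 1/1.1·[0.3846·0.0000 + 0.6154·0.0000] = 0.0000; exercise value = 0.0000 ≤ continuation, so V_ud = 0.0000
Node dd (S = 90.31): continuation = 1/1.1·[0.3846·0.0000 + 0.6154·58.2344] = 32.5787; exercise value = 44.6875 > continuation, so V_dd = 44.6875 (exercise)
Node u (S = 187.5): continuation = 1/1.1·[0.3846·0.0000 + 0.6154·0.0000] = 0.0000; exercise value = 0.0000 ≤ continuation, so V_u = 0.0000
Node d (S = 106.2): continuation = 1/1.1·[0.3846·0.0000 + 0.6154·44.6875] = 25.0000; exercise value = 28.7500 > continuation, so V_d = 28.7500 (exercise)
Node 0 (S = 125): continuation = 1/1.1·[0.3846·0.0000 + 0.6154·28.7500] = 16.0839; exercise value = 10.0000 ≤ continuation, so V_0 = 16.0839

$16.08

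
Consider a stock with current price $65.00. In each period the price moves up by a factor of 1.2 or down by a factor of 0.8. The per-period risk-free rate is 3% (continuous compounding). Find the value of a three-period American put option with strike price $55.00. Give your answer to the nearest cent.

$3.23

Risk-neutral probability p = (e^0.03 − 0.8)/(1.2 − 0.8) = 0.2305/0.4000 = 0.5761
Terminal stock prices: S_uuu = 112.3, S_uud = 74.88, S_udd = 49.92, S_ddd = 33.28
Terminal payoffs (K − S): max(-57.32, 0) = 0, max(-19.88, 0) = 0, max(5.08, 0) = 5.08, max(21.72, 0) = 21.72
Node uu (S = 93.6): continuation = e^(−0.03)·[0.5761·0.0000 + 0.4239·0.0000] = 0.0000; exercise value = 0.0000 ≤ continuation, so V_uu = 0.0000
Node ud (S = 62.4): continuation = e^(−0.03)·[0.5761·0.0000 + 0.4239·5.0800] = 2.0896; exercise value = 0.0000 ≤ continuation, so V_ud = 2.0896
Node dd (S = 41.6): continuation = e^(−0.03)·[0.5761·5.0800 + 0.4239·21.7200] = 11.7745; exercise value = 13.4000 > continuation, so V_dd = 13.4000 (exercise)
Node u (S = 78): continuation = e^(−0.03)·[0.5761·0.0000 + 0.4239·2.0896] = 0.8595; exercise value = 0.0000 ≤ continuation, so V_u = 0.8595
Node d (S = 52): continuation = e^(−0.03)·[0.5761·2.0896 + 0.4239·13.4000] = 6.6802; exercise value = 3.0000 ≤ continuation, so V_d = 6.6802
Node 0 (S = 65): continuation = e^(−0.03)·[0.5761·0.8595 + 0.4239·6.6802] = 3.2284; exercise value = 0.0000 ≤ continuation, so V_0 = 3.2284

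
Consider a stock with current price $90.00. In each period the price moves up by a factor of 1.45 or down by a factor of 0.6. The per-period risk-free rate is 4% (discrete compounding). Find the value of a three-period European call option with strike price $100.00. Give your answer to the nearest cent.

Risk-neutral probability p = (1 + 0.04 − 0.6)/(1.45 − 0.6) = 0.4400/0.8500 = 0.5176
Terminal stock prices: S_uuu = 274.4, S_uud = 113.5, S_udd = 46.98, S_ddd = 19.44
Terminal payoffs (S − K): max(174.4, 0) = 174.4, max(13.53, 0) = 13.53, max(-53.02, 0) = 0, max(-80.56, 0) = 0
Node uu (S = 189.2): V_uu = 1/1.04·[0.5176·174.3762 + 0.4824·13.5350] = 93.0712
Node ud (S = 78.3): V_ud = 1/1.04·[0.5176·13.5350 + 0.4824·0.0000] = 6.7369
Node dd (S = 32.4): V_dd = 1/1.04·[0.5176·0.0000 + 0.4824·0.0000] = 0.0000
Node u (S = 130.5): V_u = 1/1.04·[0.5176·93.0712 + 0.4824·6.7369] = 49.4496
Node d (S = 54): V_d = 1/1.04·[0.5176·6.7369 + 0.4824·0.0000] = 3.3532
Node 0 (S = 90): V_0 = 1/1.04·[0.5176·49.4496 + 0.4824·3.3532] = 26.1681

$26.17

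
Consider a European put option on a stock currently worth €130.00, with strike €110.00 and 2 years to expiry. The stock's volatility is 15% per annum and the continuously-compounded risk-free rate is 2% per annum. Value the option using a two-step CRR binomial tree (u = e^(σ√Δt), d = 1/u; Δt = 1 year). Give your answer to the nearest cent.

€2.91

CRR parameters: u = e^(σ√Δt) = e^(0.15·√1) = 1.1618, d = 1/u = 0.8607
Per-period rate: rΔt = 0.02·1 = 0.02, so R = e^0.02 = 1.0202
Risk-neutral probability p = (e^0.02 − 0.8607)/(1.1618 − 0.8607) = 0.1595/0.3011 = 0.5297
Terminal stock prices: S_uu = 175.5, S_ud = 130, S_dd = 96.31
Terminal payoffs (K − S): max(-65.48, 0) = 0, max(-20, 0) = 0, max(13.69, 0) = 13.69
Node u (S = 151): V_u = e^(−0.02)·[0.5297·0.0000 + 0.4703·0.0000] = 0.0000
Node d (S = 111.9): V_d = e^(−0.02)·[0.5297·0.0000 + 0.4703·13.6936] = 6.3132
Node 0 (S = 130): V_0 = e^(−0.02)·[0.5297·0.0000 + 0.4703·6.3132] = 2.9106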